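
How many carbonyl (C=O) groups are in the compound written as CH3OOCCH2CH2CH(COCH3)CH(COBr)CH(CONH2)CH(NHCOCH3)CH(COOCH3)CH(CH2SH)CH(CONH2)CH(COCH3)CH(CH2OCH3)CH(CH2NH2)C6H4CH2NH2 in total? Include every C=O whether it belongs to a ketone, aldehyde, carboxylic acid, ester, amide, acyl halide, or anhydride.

8

CH3OOC: ester, 1 C=O (running total 1).
CH(COCH3): ketone, 1 C=O (running total 2).
CH(COBr): acyl halide, 1 C=O (running total 3).
CH(CONH2): amide, 1 C=O (running total 4).
CH(NHCOCH3): amide, 1 C=O (running total 5).
CH(COOCH3): ester, 1 C=O (running total 6).
CH(CONH2): amide, 1 C=O (running total 7).
CH(COCH3): ketone, 1 C=O (running total 8).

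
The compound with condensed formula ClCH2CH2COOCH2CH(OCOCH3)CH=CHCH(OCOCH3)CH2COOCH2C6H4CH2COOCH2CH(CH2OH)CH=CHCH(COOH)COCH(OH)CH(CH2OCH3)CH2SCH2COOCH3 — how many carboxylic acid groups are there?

halogen on an sp³ carbon → alkyl halide.
–C(=O)–O–C with C on the carbonyl side → ester.
pendant –OC(=O)CH3: an acyloxy group → ester.
C=C double bond → alkene.
pendant –OC(=O)CH3: an acyloxy group → ester.
–C(=O)–O–C with C on the carbonyl side → ester.
para-disubstituted benzene ring → arene.
–C(=O)–O–C with C on the carbonyl side → ester.
pendant –CH2OH on an sp³ backbone C → alcohol.
C=C double bond → alkene.
pendant –COOH: carbonyl C bonded to C and –OH → carboxylic acid.
–C(=O)– with carbon on both sides → ketone.
–OH on an sp³ carbon → alcohol (secondary).
pendant –CH2OCH3: C–O–C linkage → ether.
C–S–C linkage → sulfide (thioether).
–C(=O)OCH3: carbonyl C bonded to C and to –OCH3 → ester (not ketone + ether).
Carboxylic acid appears at: CH(COOH) → 1.

1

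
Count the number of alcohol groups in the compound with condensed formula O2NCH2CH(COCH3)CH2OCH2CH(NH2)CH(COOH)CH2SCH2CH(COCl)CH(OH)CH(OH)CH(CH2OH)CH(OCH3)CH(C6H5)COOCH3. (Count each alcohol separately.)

Taking each segment in turn:
  O2NCH2: –NO2 on carbon → nitro group.
  CH(COCH3): pendant –COCH3: carbonyl C bonded to two carbons → ketone.
  CH2OCH2: C–O–C with sp³ carbons on both sides and no adjacent C=O → ether.
  CH(NH2): –NH2 on an sp³ carbon with no adjacent C=O → amine.
  CH(COOH): pendant –COOH: carbonyl C bonded to C and –OH → carboxylic acid.
  CH2SCH2: C–S–C linkage → sulfide (thioether).
  CH(COCl): pendant –C(=O)X: carbonyl C bonded to C and halogen → acyl halide.
  CH(OH): –OH on an sp³ carbon → alcohol (secondary).
  CH(OH): –OH on an sp³ carbon → alcohol (secondary).
  CH(CH2OH): pendant –CH2OH on an sp³ backbone C → alcohol.
  CH(OCH3): pendant –OCH3: C–O–C with sp³ C, no adjacent C=O → ether.
  CH(C6H5): pendant –C6H5: benzene ring → arene.
  COOCH3: –C(=O)OCH3: carbonyl C bonded to C and to –OCH3 → ester (not ketone + ether).
Alcohol appears at: CH(OH), CH(OH), CH(CH2OH) → 3.

3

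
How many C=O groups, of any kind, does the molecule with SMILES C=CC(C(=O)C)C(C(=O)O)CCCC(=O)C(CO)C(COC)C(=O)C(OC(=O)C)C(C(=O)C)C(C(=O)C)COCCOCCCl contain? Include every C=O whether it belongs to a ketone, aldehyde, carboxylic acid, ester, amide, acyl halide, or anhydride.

CH(COCH3): ketone, 1 C=O (running total 1).
CH(COOH): carboxylic acid, 1 C=O (running total 2).
CO: ketone, 1 C=O (running total 3).
CO: ketone, 1 C=O (running total 4).
CH(OCOCH3): ester, 1 C=O (running total 5).
CH(COCH3): ketone, 1 C=O (running total 6).
CH(COCH3): ketone, 1 C=O (running total 7).

7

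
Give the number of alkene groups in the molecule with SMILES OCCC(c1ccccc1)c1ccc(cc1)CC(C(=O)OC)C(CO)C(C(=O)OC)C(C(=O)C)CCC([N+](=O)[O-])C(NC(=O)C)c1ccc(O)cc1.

0

HO– on an sp³ carbon → alcohol.
pendant –C6H5: benzene ring → arene.
para-disubstituted benzene ring → arene.
pendant –COOCH3: carbonyl C bonded to C and –OCH3 → ester.
pendant –CH2OH on an sp³ backbone C → alcohol.
pendant –COOCH3: carbonyl C bonded to C and –OCH3 → ester.
pendant –COCH3: carbonyl C bonded to two carbons → ketone.
–NO2 on an sp³ carbon → nitro (the N=O is not a carbonyl).
pendant –NHC(=O)CH3: N bonded to a carbonyl → amide (not amine).
–OH attached directly to an aromatic ring → phenol (not alcohol); the ring itself is an arene.
No segment is a alkene: CH(C6H5) is arene, not alkene; C6H4 is arene, not alkene; C6H4OH is arene/phenol, not alkene. → 0.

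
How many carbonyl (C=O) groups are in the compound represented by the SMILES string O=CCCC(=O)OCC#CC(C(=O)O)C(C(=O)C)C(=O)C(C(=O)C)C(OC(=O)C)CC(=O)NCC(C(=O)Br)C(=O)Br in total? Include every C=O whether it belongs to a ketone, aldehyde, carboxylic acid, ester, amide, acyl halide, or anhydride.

OHC: aldehyde, 1 C=O (running total 1).
CH2COOCH2: ester, 1 C=O (running total 2).
CH(COOH): carboxylic acid, 1 C=O (running total 3).
CH(COCH3): ketone, 1 C=O (running total 4).
CO: ketone, 1 C=O (running total 5).
CH(COCH3): ketone, 1 C=O (running total 6).
CH(OCOCH3): ester, 1 C=O (running total 7).
CH2CONHCH2: amide, 1 C=O (running total 8).
CH(COBr): acyl halide, 1 C=O (running total 9).
COBr: acyl halide, 1 C=O (running total 10).

10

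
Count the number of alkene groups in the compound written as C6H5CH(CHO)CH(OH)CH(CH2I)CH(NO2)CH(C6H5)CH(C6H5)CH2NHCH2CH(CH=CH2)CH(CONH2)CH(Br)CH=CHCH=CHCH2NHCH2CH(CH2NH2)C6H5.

3

Working along the chain:
  C6H5: C6H5– phenyl ring → arene.
  CH(CHO): pendant –CHO: carbonyl C bonded to C and H → aldehyde.
  CH(OH): –OH on an sp³ carbon → alcohol (secondary).
  CH(CH2I): pendant –CH2X: halogen on sp³ carbon → alkyl halide.
  CH(NO2): –NO2 on an sp³ carbon → nitro (the N=O is not a carbonyl).
  CH(C6H5): pendant –C6H5: benzene ring → arene.
  CH(C6H5): pendant –C6H5: benzene ring → arene.
  CH2NHCH2: C–N–C with sp³ carbons and no adjacent C=O → amine (secondary).
  CH(CH=CH2): pendant –CH=CH2: C=C double bond → alkene.
  CH(CONH2): pendant –CONH2: carbonyl C bonded to C and N → amide.
  CH(Br): halogen on an sp³ carbon → alkyl halide.
  CH=CH: C=C double bond → alkene.
  CH=CH: C=C double bond → alkene.
  CH2NHCH2: C–N–C with sp³ carbons and no adjacent C=O → amine (secondary).
  CH(CH2NH2): pendant –CH2NH2: N on sp³ C, no adjacent C=O → amine.
  C6H5: –C6H5 phenyl ring → arene.
Alkene appears at: CH(CH=CH2), CH=CH, CH=CH → 3.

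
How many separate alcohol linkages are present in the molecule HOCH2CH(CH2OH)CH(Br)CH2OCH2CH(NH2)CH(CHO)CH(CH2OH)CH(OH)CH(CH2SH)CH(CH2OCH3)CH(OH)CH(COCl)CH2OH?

6

Working along the chain:
  HOCH2: HO– on an sp³ carbon → alcohol.
  CH(CH2OH): pendant –CH2OH on an sp³ backbone C → alcohol.
  CH(Br): halogen on an sp³ carbon → alkyl halide.
  CH2OCH2: C–O–C with sp³ carbons on both sides and no adjacent C=O → ether.
  CH(NH2): –NH2 on an sp³ carbon with no adjacent C=O → amine.
  CH(CHO): pendant –CHO: carbonyl C bonded to C and H → aldehyde.
  CH(CH2OH): pendant –CH2OH on an sp³ backbone C → alcohol.
  CH(OH): –OH on an sp³ carbon → alcohol (secondary).
  CH(CH2SH): pendant –CH2SH → thiol.
  CH(CH2OCH3): pendant –CH2OCH3: C–O–C linkage → ether.
  CH(OH): –OH on an sp³ carbon → alcohol (secondary).
  CH(COCl): pendant –C(=O)X: carbonyl C bonded to C and halogen → acyl halide.
  CH2OH: –OH on an sp³ carbon → alcohol.
Alcohol appears at: HOCH2, CH(CH2OH), CH(CH2OH), CH(OH), CH(OH), CH2OH → 6.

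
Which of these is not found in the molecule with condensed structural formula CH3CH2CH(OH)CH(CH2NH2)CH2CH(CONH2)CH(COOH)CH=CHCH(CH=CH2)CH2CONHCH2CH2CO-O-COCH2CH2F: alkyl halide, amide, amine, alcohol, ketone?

amine: present (CH(CH2NH2) — pendant –CH2NH2: N on sp³ C, no adjacent C=O → amine).
amide: present (CH(CONH2) — pendant –CONH2: carbonyl C bonded to C and N → amide).
alcohol: present (CH(OH) — –OH on an sp³ carbon → alcohol (secondary)).
alkyl halide: present (CH2F — halogen on an sp³ carbon → alkyl halide).
ketone: absent. In each of CH(CONH2) and CH2CONHCH2, the C=O is bonded to nitrogen, which defines an amide, not a ketone. In CH(COOH), the C=O bears an –OH, making it a carboxylic acid rather than a ketone. In CH2CO-O-COCH2, the two C=O groups share a bridging oxygen, which is an anhydride linkage, not a ketone.

ketone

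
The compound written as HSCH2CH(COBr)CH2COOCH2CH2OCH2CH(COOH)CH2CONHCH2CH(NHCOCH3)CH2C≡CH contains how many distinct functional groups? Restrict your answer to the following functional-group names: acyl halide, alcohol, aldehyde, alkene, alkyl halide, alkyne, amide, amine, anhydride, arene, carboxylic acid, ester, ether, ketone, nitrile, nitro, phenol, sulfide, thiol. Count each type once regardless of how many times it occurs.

–SH on an sp³ carbon → thiol.
pendant –C(=O)X: carbonyl C bonded to C and halogen → acyl halide.
–C(=O)–O–C with C on the carbonyl side → ester.
C–O–C with sp³ carbons on both sides and no adjacent C=O → ether.
pendant –COOH: carbonyl C bonded to C and –OH → carboxylic acid.
–C(=O)–N– linkage → amide (the N is not an amine).
pendant –NHC(=O)CH3: N bonded to a carbonyl → amide (not amine).
C≡C triple bond → alkyne.
Distinct types present: acyl halide, alkyne, amide, carboxylic acid, ester, ether, thiol.

7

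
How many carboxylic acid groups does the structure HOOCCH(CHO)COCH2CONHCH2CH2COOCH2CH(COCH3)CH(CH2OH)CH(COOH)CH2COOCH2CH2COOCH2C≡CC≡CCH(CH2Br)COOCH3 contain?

2

–COOH: carbonyl C bonded to –OH and C → carboxylic acid (the –OH is not a separate alcohol).
pendant –CHO: carbonyl C bonded to C and H → aldehyde.
–C(=O)– with carbon on both sides → ketone.
–C(=O)–N– linkage → amide (the N is not an amine).
–C(=O)–O–C with C on the carbonyl side → ester.
pendant –COCH3: carbonyl C bonded to two carbons → ketone.
pendant –CH2OH on an sp³ backbone C → alcohol.
pendant –COOH: carbonyl C bonded to C and –OH → carboxylic acid.
–C(=O)–O–C with C on the carbonyl side → ester.
–C(=O)–O–C with C on the carbonyl side → ester.
C≡C triple bond → alkyne.
C≡C triple bond → alkyne.
pendant –CH2X: halogen on sp³ carbon → alkyl halide.
–C(=O)OCH3: carbonyl C bonded to C and to –OCH3 → ester (not ketone + ether).
Carboxylic acid appears at: HOOC, CH(COOH) → 2.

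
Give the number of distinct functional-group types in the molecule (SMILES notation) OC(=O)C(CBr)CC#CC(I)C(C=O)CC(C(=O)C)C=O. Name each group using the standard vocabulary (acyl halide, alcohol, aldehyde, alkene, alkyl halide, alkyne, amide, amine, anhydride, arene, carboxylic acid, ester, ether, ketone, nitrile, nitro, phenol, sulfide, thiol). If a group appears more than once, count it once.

Taking each segment in turn:
  HOOC: –COOH: carbonyl C bonded to –OH and C → carboxylic acid (the –OH is not a separate alcohol).
  CH(CH2Br): pendant –CH2X: halogen on sp³ carbon → alkyl halide.
  C≡C: C≡C triple bond → alkyne.
  CH(I): halogen on an sp³ carbon → alkyl halide.
  CH(CHO): pendant –CHO: carbonyl C bonded to C and H → aldehyde.
  CH(COCH3): pendant –COCH3: carbonyl C bonded to two carbons → ketone.
  CHO: terminal –CHO: carbonyl C bonded to H and C → aldehyde.
Distinct types present: aldehyde, alkyl halide, alkyne, carboxylic acid, ketone.

5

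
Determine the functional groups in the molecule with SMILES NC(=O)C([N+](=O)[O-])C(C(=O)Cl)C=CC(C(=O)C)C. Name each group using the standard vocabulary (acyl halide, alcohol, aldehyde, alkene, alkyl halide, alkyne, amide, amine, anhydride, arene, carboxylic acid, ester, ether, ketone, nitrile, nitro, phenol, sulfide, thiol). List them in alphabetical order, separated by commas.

Taking each segment in turn:
  H2NCO: –C(=O)NH2: carbonyl C bonded to C and to N → amide (the N is not a separate amine).
  CH(NO2): –NO2 on an sp³ carbon → nitro (the N=O is not a carbonyl).
  CH(COCl): pendant –C(=O)X: carbonyl C bonded to C and halogen → acyl halide.
  CH=CH: C=C double bond → alkene.
  CH(COCH3): pendant –COCH3: carbonyl C bonded to two carbons → ketone.

acyl halide, alkene, amide, ketone, nitro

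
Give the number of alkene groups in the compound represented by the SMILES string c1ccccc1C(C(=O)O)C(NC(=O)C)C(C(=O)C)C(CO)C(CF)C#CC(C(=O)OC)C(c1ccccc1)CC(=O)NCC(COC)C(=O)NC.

0

Taking each segment in turn:
  C6H5: C6H5– phenyl ring → arene.
  CH(COOH): pendant –COOH: carbonyl C bonded to C and –OH → carboxylic acid.
  CH(NHCOCH3): pendant –NHC(=O)CH3: N bonded to a carbonyl → amide (not amine).
  CH(COCH3): pendant –COCH3: carbonyl C bonded to two carbons → ketone.
  CH(CH2OH): pendant –CH2OH on an sp³ backbone C → alcohol.
  CH(CH2F): pendant –CH2X: halogen on sp³ carbon → alkyl halide.
  C≡C: C≡C triple bond → alkyne.
  CH(COOCH3): pendant –COOCH3: carbonyl C bonded to C and –OCH3 → ester.
  CH(C6H5): pendant –C6H5: benzene ring → arene.
  CH2CONHCH2: –C(=O)–N– linkage → amide (the N is not an amine).
  CH(CH2OCH3): pendant –CH2OCH3: C–O–C linkage → ether.
  CONHCH3: –C(=O)NHCH3: carbonyl C bonded to C and to N → amide (the N is not an amine).
No segment is a alkene: C6H5 is arene, not alkene; C≡C is alkyne, not alkene; CH(C6H5) is arene, not alkene. → 0.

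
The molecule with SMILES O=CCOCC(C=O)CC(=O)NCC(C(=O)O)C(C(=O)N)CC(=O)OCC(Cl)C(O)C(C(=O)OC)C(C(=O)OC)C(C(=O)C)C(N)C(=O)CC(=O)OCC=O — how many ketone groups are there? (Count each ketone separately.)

terminal –CHO: carbonyl C bonded to H and C → aldehyde.
C–O–C with sp³ carbons on both sides and no adjacent C=O → ether.
pendant –CHO: carbonyl C bonded to C and H → aldehyde.
–C(=O)–N– linkage → amide (the N is not an amine).
pendant –COOH: carbonyl C bonded to C and –OH → carboxylic acid.
pendant –CONH2: carbonyl C bonded to C and N → amide.
–C(=O)–O–C with C on the carbonyl side → ester.
halogen on an sp³ carbon → alkyl halide.
–OH on an sp³ carbon → alcohol (secondary).
pendant –COOCH3: carbonyl C bonded to C and –OCH3 → ester.
pendant –COOCH3: carbonyl C bonded to C and –OCH3 → ester.
pendant –COCH3: carbonyl C bonded to two carbons → ketone.
–NH2 on an sp³ carbon with no adjacent C=O → amine.
–C(=O)– with carbon on both sides → ketone.
–C(=O)–O–C with C on the carbonyl side → ester.
terminal –CHO: carbonyl C bonded to H and C → aldehyde.
Ketone appears at: CH(COCH3), CO → 2.

2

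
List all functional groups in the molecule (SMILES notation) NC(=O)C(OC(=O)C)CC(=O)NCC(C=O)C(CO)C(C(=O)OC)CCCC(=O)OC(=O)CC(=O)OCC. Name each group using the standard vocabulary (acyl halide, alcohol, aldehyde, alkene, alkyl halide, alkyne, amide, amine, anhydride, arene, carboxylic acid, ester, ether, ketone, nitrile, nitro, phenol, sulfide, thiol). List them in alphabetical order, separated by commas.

Working along the chain:
  H2NCO: –C(=O)NH2: carbonyl C bonded to C and to N → amide (the N is not a separate amine).
  CH(OCOCH3): pendant –OC(=O)CH3: an acyloxy group → ester.
  CH2CONHCH2: –C(=O)–N– linkage → amide (the N is not an amine).
  CH(CHO): pendant –CHO: carbonyl C bonded to C and H → aldehyde.
  CH(CH2OH): pendant –CH2OH on an sp³ backbone C → alcohol.
  CH(COOCH3): pendant –COOCH3: carbonyl C bonded to C and –OCH3 → ester.
  CH2CO-O-COCH2: two acyl groups sharing one oxygen, –C(=O)–O–C(=O)– → anhydride.
  COOCH2CH3: –C(=O)OCH2CH3: carbonyl C bonded to C and to –OEt → ester.

alcohol, aldehyde, amide, anhydride, ester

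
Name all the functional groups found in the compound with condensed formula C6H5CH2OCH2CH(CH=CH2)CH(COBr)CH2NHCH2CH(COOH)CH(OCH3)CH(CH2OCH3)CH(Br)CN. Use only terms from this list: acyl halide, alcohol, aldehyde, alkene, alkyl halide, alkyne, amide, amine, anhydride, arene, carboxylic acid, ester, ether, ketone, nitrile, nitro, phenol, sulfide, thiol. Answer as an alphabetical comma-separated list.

acyl halide, alkene, alkyl halide, amine, arene, carboxylic acid, ether, nitrile

Working along the chain:
  C6H5: C6H5– phenyl ring → arene.
  CH2OCH2: C–O–C with sp³ carbons on both sides and no adjacent C=O → ether.
  CH(CH=CH2): pendant –CH=CH2: C=C double bond → alkene.
  CH(COBr): pendant –C(=O)X: carbonyl C bonded to C and halogen → acyl halide.
  CH2NHCH2: C–N–C with sp³ carbons and no adjacent C=O → amine (secondary).
  CH(COOH): pendant –COOH: carbonyl C bonded to C and –OH → carboxylic acid.
  CH(OCH3): pendant –OCH3: C–O–C with sp³ C, no adjacent C=O → ether.
  CH(CH2OCH3): pendant –CH2OCH3: C–O–C linkage → ether.
  CH(Br): halogen on an sp³ carbon → alkyl halide.
  CN: –C≡N: carbon triple-bonded to nitrogen → nitrile.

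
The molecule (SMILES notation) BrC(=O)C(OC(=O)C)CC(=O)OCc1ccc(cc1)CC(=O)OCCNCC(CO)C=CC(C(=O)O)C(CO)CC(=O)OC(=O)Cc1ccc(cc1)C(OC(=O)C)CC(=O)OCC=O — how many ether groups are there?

0

Working along the chain:
  BrCO: –C(=O)Br: carbonyl C bonded to C and to a halogen → acyl halide (not alkyl halide).
  CH(OCOCH3): pendant –OC(=O)CH3: an acyloxy group → ester.
  CH2COOCH2: –C(=O)–O–C with C on the carbonyl side → ester.
  C6H4: para-disubstituted benzene ring → arene.
  CH2COOCH2: –C(=O)–O–C with C on the carbonyl side → ester.
  CH2NHCH2: C–N–C with sp³ carbons and no adjacent C=O → amine (secondary).
  CH(CH2OH): pendant –CH2OH on an sp³ backbone C → alcohol.
  CH=CH: C=C double bond → alkene.
  CH(COOH): pendant –COOH: carbonyl C bonded to C and –OH → carboxylic acid.
  CH(CH2OH): pendant –CH2OH on an sp³ backbone C → alcohol.
  CH2CO-O-COCH2: two acyl groups sharing one oxygen, –C(=O)–O–C(=O)– → anhydride.
  C6H4: para-disubstituted benzene ring → arene.
  CH(OCOCH3): pendant –OC(=O)CH3: an acyloxy group → ester.
  CH2COOCH2: –C(=O)–O–C with C on the carbonyl side → ester.
  CHO: terminal –CHO: carbonyl C bonded to H and C → aldehyde.
No segment is a ether: CH(OCOCH3) is ester, not ether; CH2COOCH2 is ester, not ether; CH2COOCH2 is ester, not ether. → 0.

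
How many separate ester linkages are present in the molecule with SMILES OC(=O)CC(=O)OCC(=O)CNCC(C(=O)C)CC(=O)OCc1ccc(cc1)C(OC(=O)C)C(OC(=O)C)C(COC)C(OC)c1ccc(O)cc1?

4

Reading the structure from left to right:
  HOOC: –COOH: carbonyl C bonded to –OH and C → carboxylic acid (the –OH is not a separate alcohol).
  CH2COOCH2: –C(=O)–O–C with C on the carbonyl side → ester.
  CO: –C(=O)– with carbon on both sides → ketone.
  CH2NHCH2: C–N–C with sp³ carbons and no adjacent C=O → amine (secondary).
  CH(COCH3): pendant –COCH3: carbonyl C bonded to two carbons → ketone.
  CH2COOCH2: –C(=O)–O–C with C on the carbonyl side → ester.
  C6H4: para-disubstituted benzene ring → arene.
  CH(OCOCH3): pendant –OC(=O)CH3: an acyloxy group → ester.
  CH(OCOCH3): pendant –OC(=O)CH3: an acyloxy group → ester.
  CH(CH2OCH3): pendant –CH2OCH3: C–O–C linkage → ether.
  CH(OCH3): pendant –OCH3: C–O–C with sp³ C, no adjacent C=O → ether.
  C6H4OH: –OH attached directly to an aromatic ring → phenol (not alcohol); the ring itself is an arene.
Ester appears at: CH2COOCH2, CH2COOCH2, CH(OCOCH3), CH(OCOCH3) → 4.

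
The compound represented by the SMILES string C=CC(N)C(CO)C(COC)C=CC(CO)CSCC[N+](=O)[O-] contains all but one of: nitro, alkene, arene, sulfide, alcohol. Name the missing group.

alkene: present (CH2=CH — C=C double bond → alkene).
nitro: present (CH2NO2 — –NO2 on carbon → nitro group).
sulfide: present (CH2SCH2 — C–S–C linkage → sulfide (thioether)).
alcohol: present (CH(CH2OH) — pendant –CH2OH on an sp³ backbone C → alcohol).
arene: no segment matches this pattern.

arene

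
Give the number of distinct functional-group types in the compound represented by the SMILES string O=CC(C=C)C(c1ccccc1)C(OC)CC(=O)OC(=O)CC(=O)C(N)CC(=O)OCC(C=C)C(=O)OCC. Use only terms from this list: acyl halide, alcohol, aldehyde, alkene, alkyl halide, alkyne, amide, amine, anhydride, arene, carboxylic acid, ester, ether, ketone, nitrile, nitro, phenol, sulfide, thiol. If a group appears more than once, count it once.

8

Reading the structure from left to right:
  OHC: terminal –CHO: carbonyl C bonded to H and C → aldehyde.
  CH(CH=CH2): pendant –CH=CH2: C=C double bond → alkene.
  CH(C6H5): pendant –C6H5: benzene ring → arene.
  CH(OCH3): pendant –OCH3: C–O–C with sp³ C, no adjacent C=O → ether.
  CH2CO-O-COCH2: two acyl groups sharing one oxygen, –C(=O)–O–C(=O)– → anhydride.
  CO: –C(=O)– with carbon on both sides → ketone.
  CH(NH2): –NH2 on an sp³ carbon with no adjacent C=O → amine.
  CH2COOCH2: –C(=O)–O–C with C on the carbonyl side → ester.
  CH(CH=CH2): pendant –CH=CH2: C=C double bond → alkene.
  COOCH2CH3: –C(=O)OCH2CH3: carbonyl C bonded to C and to –OEt → ester.
Distinct types present: aldehyde, alkene, amine, anhydride, arene, ester, ether, ketone.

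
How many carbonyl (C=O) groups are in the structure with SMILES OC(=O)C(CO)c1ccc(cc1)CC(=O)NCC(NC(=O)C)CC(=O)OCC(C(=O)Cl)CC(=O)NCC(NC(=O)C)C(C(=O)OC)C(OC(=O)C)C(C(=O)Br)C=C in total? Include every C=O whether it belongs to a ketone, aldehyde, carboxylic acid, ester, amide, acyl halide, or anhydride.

10

HOOC: carboxylic acid, 1 C=O (running total 1).
CH2CONHCH2: amide, 1 C=O (running total 2).
CH(NHCOCH3): amide, 1 C=O (running total 3).
CH2COOCH2: ester, 1 C=O (running total 4).
CH(COCl): acyl halide, 1 C=O (running total 5).
CH2CONHCH2: amide, 1 C=O (running total 6).
CH(NHCOCH3): amide, 1 C=O (running total 7).
CH(COOCH3): ester, 1 C=O (running total 8).
CH(OCOCH3): ester, 1 C=O (running total 9).
CH(COBr): acyl halide, 1 C=O (running total 10).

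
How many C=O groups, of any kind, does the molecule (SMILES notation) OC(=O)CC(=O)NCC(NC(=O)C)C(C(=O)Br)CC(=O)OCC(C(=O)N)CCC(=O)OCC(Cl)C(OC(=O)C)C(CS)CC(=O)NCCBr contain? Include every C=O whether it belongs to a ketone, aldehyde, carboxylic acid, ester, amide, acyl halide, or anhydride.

9

HOOC: carboxylic acid, 1 C=O (running total 1).
CH2CONHCH2: amide, 1 C=O (running total 2).
CH(NHCOCH3): amide, 1 C=O (running total 3).
CH(COBr): acyl halide, 1 C=O (running total 4).
CH2COOCH2: ester, 1 C=O (running total 5).
CH(CONH2): amide, 1 C=O (running total 6).
CH2COOCH2: ester, 1 C=O (running total 7).
CH(OCOCH3): ester, 1 C=O (running total 8).
CH2CONHCH2: amide, 1 C=O (running total 9).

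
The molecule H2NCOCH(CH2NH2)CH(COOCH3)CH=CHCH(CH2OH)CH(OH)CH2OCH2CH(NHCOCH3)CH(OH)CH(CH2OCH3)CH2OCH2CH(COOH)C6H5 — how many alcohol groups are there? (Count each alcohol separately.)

3

–C(=O)NH2: carbonyl C bonded to C and to N → amide (the N is not a separate amine).
pendant –CH2NH2: N on sp³ C, no adjacent C=O → amine.
pendant –COOCH3: carbonyl C bonded to C and –OCH3 → ester.
C=C double bond → alkene.
pendant –CH2OH on an sp³ backbone C → alcohol.
–OH on an sp³ carbon → alcohol (secondary).
C–O–C with sp³ carbons on both sides and no adjacent C=O → ether.
pendant –NHC(=O)CH3: N bonded to a carbonyl → amide (not amine).
–OH on an sp³ carbon → alcohol (secondary).
pendant –CH2OCH3: C–O–C linkage → ether.
C–O–C with sp³ carbons on both sides and no adjacent C=O → ether.
pendant –COOH: carbonyl C bonded to C and –OH → carboxylic acid.
–C6H5 phenyl ring → arene.
Alcohol appears at: CH(CH2OH), CH(OH), CH(OH) → 3.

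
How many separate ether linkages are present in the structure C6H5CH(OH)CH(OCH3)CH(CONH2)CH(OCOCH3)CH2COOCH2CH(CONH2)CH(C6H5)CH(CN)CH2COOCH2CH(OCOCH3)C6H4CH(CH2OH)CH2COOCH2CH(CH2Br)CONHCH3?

1

Taking each segment in turn:
  C6H5: C6H5– phenyl ring → arene.
  CH(OH): –OH on an sp³ carbon → alcohol (secondary).
  CH(OCH3): pendant –OCH3: C–O–C with sp³ C, no adjacent C=O → ether.
  CH(CONH2): pendant –CONH2: carbonyl C bonded to C and N → amide.
  CH(OCOCH3): pendant –OC(=O)CH3: an acyloxy group → ester.
  CH2COOCH2: –C(=O)–O–C with C on the carbonyl side → ester.
  CH(CONH2): pendant –CONH2: carbonyl C bonded to C and N → amide.
  CH(C6H5): pendant –C6H5: benzene ring → arene.
  CH(CN): pendant –C≡N: nitrile.
  CH2COOCH2: –C(=O)–O–C with C on the carbonyl side → ester.
  CH(OCOCH3): pendant –OC(=O)CH3: an acyloxy group → ester.
  C6H4: para-disubstituted benzene ring → arene.
  CH(CH2OH): pendant –CH2OH on an sp³ backbone C → alcohol.
  CH2COOCH2: –C(=O)–O–C with C on the carbonyl side → ester.
  CH(CH2Br): pendant –CH2X: halogen on sp³ carbon → alkyl halide.
  CONHCH3: –C(=O)NHCH3: carbonyl C bonded to C and to N → amide (the N is not an amine).
Ether appears at: CH(OCH3) → 1.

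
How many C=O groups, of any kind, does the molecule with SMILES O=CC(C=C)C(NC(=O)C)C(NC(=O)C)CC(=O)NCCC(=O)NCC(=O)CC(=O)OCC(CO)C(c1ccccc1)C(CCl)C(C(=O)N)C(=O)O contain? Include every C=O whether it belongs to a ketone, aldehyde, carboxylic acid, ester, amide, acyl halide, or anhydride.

OHC: aldehyde, 1 C=O (running total 1).
CH(NHCOCH3): amide, 1 C=O (running total 2).
CH(NHCOCH3): amide, 1 C=O (running total 3).
CH2CONHCH2: amide, 1 C=O (running total 4).
CH2CONHCH2: amide, 1 C=O (running total 5).
CO: ketone, 1 C=O (running total 6).
CH2COOCH2: ester, 1 C=O (running total 7).
CH(CONH2): amide, 1 C=O (running total 8).
COOH: carboxylic acid, 1 C=O (running total 9).

9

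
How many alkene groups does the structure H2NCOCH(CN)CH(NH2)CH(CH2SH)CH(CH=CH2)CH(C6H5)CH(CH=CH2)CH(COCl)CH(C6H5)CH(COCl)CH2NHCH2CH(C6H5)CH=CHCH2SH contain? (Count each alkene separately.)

–C(=O)NH2: carbonyl C bonded to C and to N → amide (the N is not a separate amine).
pendant –C≡N: nitrile.
–NH2 on an sp³ carbon with no adjacent C=O → amine.
pendant –CH2SH → thiol.
pendant –CH=CH2: C=C double bond → alkene.
pendant –C6H5: benzene ring → arene.
pendant –CH=CH2: C=C double bond → alkene.
pendant –C(=O)X: carbonyl C bonded to C and halogen → acyl halide.
pendant –C6H5: benzene ring → arene.
pendant –C(=O)X: carbonyl C bonded to C and halogen → acyl halide.
C–N–C with sp³ carbons and no adjacent C=O → amine (secondary).
pendant –C6H5: benzene ring → arene.
C=C double bond → alkene.
–SH on an sp³ carbon → thiol.
Alkene appears at: CH(CH=CH2), CH(CH=CH2), CH=CH → 3.

3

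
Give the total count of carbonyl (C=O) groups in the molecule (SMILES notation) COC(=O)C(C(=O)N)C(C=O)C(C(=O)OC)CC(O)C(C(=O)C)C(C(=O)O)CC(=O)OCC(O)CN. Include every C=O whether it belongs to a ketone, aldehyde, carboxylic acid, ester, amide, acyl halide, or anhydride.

7

CH3OOC: ester, 1 C=O (running total 1).
CH(CONH2): amide, 1 C=O (running total 2).
CH(CHO): aldehyde, 1 C=O (running total 3).
CH(COOCH3): ester, 1 C=O (running total 4).
CH(COCH3): ketone, 1 C=O (running total 5).
CH(COOH): carboxylic acid, 1 C=O (running total 6).
CH2COOCH2: ester, 1 C=O (running total 7).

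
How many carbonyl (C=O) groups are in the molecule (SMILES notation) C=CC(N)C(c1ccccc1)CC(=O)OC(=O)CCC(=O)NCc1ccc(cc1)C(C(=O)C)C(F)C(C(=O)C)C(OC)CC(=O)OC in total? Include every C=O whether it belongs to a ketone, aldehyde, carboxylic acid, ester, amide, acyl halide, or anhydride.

CH2CO-O-COCH2: anhydride, 2 C=O (running total 2).
CH2CONHCH2: amide, 1 C=O (running total 3).
CH(COCH3): ketone, 1 C=O (running total 4).
CH(COCH3): ketone, 1 C=O (running total 5).
COOCH3: ester, 1 C=O (running total 6).

6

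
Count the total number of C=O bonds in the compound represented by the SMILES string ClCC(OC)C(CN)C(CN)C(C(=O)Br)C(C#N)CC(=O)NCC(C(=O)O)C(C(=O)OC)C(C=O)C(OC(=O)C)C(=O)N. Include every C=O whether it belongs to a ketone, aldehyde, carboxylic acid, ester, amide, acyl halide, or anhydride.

CH(COBr): acyl halide, 1 C=O (running total 1).
CH2CONHCH2: amide, 1 C=O (running total 2).
CH(COOH): carboxylic acid, 1 C=O (running total 3).
CH(COOCH3): ester, 1 C=O (running total 4).
CH(CHO): aldehyde, 1 C=O (running total 5).
CH(OCOCH3): ester, 1 C=O (running total 6).
CONH2: amide, 1 C=O (running total 7).

7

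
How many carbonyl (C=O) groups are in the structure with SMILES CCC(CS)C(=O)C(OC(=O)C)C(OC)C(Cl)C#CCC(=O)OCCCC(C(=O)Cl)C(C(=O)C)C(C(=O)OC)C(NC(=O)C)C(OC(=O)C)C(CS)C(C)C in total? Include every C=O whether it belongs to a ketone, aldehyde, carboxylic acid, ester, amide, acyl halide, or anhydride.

CO: ketone, 1 C=O (running total 1).
CH(OCOCH3): ester, 1 C=O (running total 2).
CH2COOCH2: ester, 1 C=O (running total 3).
CH(COCl): acyl halide, 1 C=O (running total 4).
CH(COCH3): ketone, 1 C=O (running total 5).
CH(COOCH3): ester, 1 C=O (running total 6).
CH(NHCOCH3): amide, 1 C=O (running total 7).
CH(OCOCH3): ester, 1 C=O (running total 8).

8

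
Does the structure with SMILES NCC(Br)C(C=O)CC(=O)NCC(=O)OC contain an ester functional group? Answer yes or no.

–NH2 on an sp³ carbon with no adjacent C=O → amine.
halogen on an sp³ carbon → alkyl halide.
pendant –CHO: carbonyl C bonded to C and H → aldehyde.
–C(=O)–N– linkage → amide (the N is not an amine).
–C(=O)OCH3: carbonyl C bonded to C and to –OCH3 → ester (not ketone + ether).
The COOCH3 segment supplies the ester: –C(=O)OCH3: carbonyl C bonded to C and to –OCH3 → ester (not ketone + ether).

yes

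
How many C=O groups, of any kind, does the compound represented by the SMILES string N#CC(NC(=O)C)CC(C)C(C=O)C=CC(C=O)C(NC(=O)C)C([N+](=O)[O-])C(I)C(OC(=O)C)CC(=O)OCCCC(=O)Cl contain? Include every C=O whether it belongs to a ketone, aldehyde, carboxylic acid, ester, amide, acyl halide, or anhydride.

CH(NHCOCH3): amide, 1 C=O (running total 1).
CH(CHO): aldehyde, 1 C=O (running total 2).
CH(CHO): aldehyde, 1 C=O (running total 3).
CH(NHCOCH3): amide, 1 C=O (running total 4).
CH(OCOCH3): ester, 1 C=O (running total 5).
CH2COOCH2: ester, 1 C=O (running total 6).
COCl: acyl halide, 1 C=O (running total 7).

7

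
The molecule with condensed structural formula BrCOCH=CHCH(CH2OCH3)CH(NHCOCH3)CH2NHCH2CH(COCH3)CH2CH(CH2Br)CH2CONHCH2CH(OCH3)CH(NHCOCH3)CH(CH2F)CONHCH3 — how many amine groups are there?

Working along the chain:
  BrCO: –C(=O)Br: carbonyl C bonded to C and to a halogen → acyl halide (not alkyl halide).
  CH=CH: C=C double bond → alkene.
  CH(CH2OCH3): pendant –CH2OCH3: C–O–C linkage → ether.
  CH(NHCOCH3): pendant –NHC(=O)CH3: N bonded to a carbonyl → amide (not amine).
  CH2NHCH2: C–N–C with sp³ carbons and no adjacent C=O → amine (secondary).
  CH(COCH3): pendant –COCH3: carbonyl C bonded to two carbons → ketone.
  CH(CH2Br): pendant –CH2X: halogen on sp³ carbon → alkyl halide.
  CH2CONHCH2: –C(=O)–N– linkage → amide (the N is not an amine).
  CH(OCH3): pendant –OCH3: C–O–C with sp³ C, no adjacent C=O → ether.
  CH(NHCOCH3): pendant –NHC(=O)CH3: N bonded to a carbonyl → amide (not amine).
  CH(CH2F): pendant –CH2X: halogen on sp³ carbon → alkyl halide.
  CONHCH3: –C(=O)NHCH3: carbonyl C bonded to C and to N → amide (the N is not an amine).
Amine appears at: CH2NHCH2 → 1.

1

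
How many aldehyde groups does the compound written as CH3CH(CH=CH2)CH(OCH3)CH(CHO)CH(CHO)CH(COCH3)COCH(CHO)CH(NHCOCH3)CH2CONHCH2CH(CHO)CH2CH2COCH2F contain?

4

Taking each segment in turn:
  CH(CH=CH2): pendant –CH=CH2: C=C double bond → alkene.
  CH(OCH3): pendant –OCH3: C–O–C with sp³ C, no adjacent C=O → ether.
  CH(CHO): pendant –CHO: carbonyl C bonded to C and H → aldehyde.
  CH(CHO): pendant –CHO: carbonyl C bonded to C and H → aldehyde.
  CH(COCH3): pendant –COCH3: carbonyl C bonded to two carbons → ketone.
  CO: –C(=O)– with carbon on both sides → ketone.
  CH(CHO): pendant –CHO: carbonyl C bonded to C and H → aldehyde.
  CH(NHCOCH3): pendant –NHC(=O)CH3: N bonded to a carbonyl → amide (not amine).
  CH2CONHCH2: –C(=O)–N– linkage → amide (the N is not an amine).
  CH(CHO): pendant –CHO: carbonyl C bonded to C and H → aldehyde.
  CO: –C(=O)– with carbon on both sides → ketone.
  CH2F: halogen on an sp³ carbon → alkyl halide.
Aldehyde appears at: CH(CHO), CH(CHO), CH(CHO), CH(CHO) → 4.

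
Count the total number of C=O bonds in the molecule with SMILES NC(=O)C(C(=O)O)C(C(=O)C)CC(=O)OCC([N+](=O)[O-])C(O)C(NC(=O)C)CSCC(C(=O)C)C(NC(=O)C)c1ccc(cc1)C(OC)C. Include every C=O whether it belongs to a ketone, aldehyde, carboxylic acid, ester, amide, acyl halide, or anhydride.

7

H2NCO: amide, 1 C=O (running total 1).
CH(COOH): carboxylic acid, 1 C=O (running total 2).
CH(COCH3): ketone, 1 C=O (running total 3).
CH2COOCH2: ester, 1 C=O (running total 4).
CH(NHCOCH3): amide, 1 C=O (running total 5).
CH(COCH3): ketone, 1 C=O (running total 6).
CH(NHCOCH3): amide, 1 C=O (running total 7).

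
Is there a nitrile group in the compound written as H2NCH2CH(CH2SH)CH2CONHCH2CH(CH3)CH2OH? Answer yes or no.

no

Working along the chain:
  H2NCH2: –NH2 on an sp³ carbon with no adjacent C=O → amine.
  CH(CH2SH): pendant –CH2SH → thiol.
  CH2CONHCH2: –C(=O)–N– linkage → amide (the N is not an amine).
  CH2OH: –OH on an sp³ carbon → alcohol.
The groups actually present are: alcohol, amide, amine, thiol.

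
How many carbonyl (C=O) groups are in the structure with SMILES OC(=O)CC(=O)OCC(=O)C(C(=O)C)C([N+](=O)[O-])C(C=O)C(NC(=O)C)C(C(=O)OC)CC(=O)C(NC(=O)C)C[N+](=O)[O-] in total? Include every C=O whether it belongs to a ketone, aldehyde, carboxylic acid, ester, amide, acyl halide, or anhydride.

HOOC: carboxylic acid, 1 C=O (running total 1).
CH2COOCH2: ester, 1 C=O (running total 2).
CO: ketone, 1 C=O (running total 3).
CH(COCH3): ketone, 1 C=O (running total 4).
CH(CHO): aldehyde, 1 C=O (running total 5).
CH(NHCOCH3): amide, 1 C=O (running total 6).
CH(COOCH3): ester, 1 C=O (running total 7).
CO: ketone, 1 C=O (running total 8).
CH(NHCOCH3): amide, 1 C=O (running total 9).

9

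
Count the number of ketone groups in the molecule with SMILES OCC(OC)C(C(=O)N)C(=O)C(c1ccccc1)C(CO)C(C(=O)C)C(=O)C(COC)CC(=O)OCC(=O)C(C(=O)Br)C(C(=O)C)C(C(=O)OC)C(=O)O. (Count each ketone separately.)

5

Taking each segment in turn:
  HOCH2: HO– on an sp³ carbon → alcohol.
  CH(OCH3): pendant –OCH3: C–O–C with sp³ C, no adjacent C=O → ether.
  CH(CONH2): pendant –CONH2: carbonyl C bonded to C and N → amide.
  CO: –C(=O)– with carbon on both sides → ketone.
  CH(C6H5): pendant –C6H5: benzene ring → arene.
  CH(CH2OH): pendant –CH2OH on an sp³ backbone C → alcohol.
  CH(COCH3): pendant –COCH3: carbonyl C bonded to two carbons → ketone.
  CO: –C(=O)– with carbon on both sides → ketone.
  CH(CH2OCH3): pendant –CH2OCH3: C–O–C linkage → ether.
  CH2COOCH2: –C(=O)–O–C with C on the carbonyl side → ester.
  CO: –C(=O)– with carbon on both sides → ketone.
  CH(COBr): pendant –C(=O)X: carbonyl C bonded to C and halogen → acyl halide.
  CH(COCH3): pendant –COCH3: carbonyl C bonded to two carbons → ketone.
  CH(COOCH3): pendant –COOCH3: carbonyl C bonded to C and –OCH3 → ester.
  COOH: –COOH: carbonyl C bonded to –OH and C → carboxylic acid (the –OH is not a separate alcohol).
Ketone appears at: CO, CH(COCH3), CO, CO, CH(COCH3) → 5.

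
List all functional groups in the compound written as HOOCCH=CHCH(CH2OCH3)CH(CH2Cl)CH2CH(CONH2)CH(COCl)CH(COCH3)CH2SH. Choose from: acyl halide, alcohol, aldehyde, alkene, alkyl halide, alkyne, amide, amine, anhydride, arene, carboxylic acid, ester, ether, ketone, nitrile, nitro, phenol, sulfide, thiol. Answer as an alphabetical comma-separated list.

Taking each segment in turn:
  HOOC: –COOH: carbonyl C bonded to –OH and C → carboxylic acid (the –OH is not a separate alcohol).
  CH=CH: C=C double bond → alkene.
  CH(CH2OCH3): pendant –CH2OCH3: C–O–C linkage → ether.
  CH(CH2Cl): pendant –CH2X: halogen on sp³ carbon → alkyl halide.
  CH(CONH2): pendant –CONH2: carbonyl C bonded to C and N → amide.
  CH(COCl): pendant –C(=O)X: carbonyl C bonded to C and halogen → acyl halide.
  CH(COCH3): pendant –COCH3: carbonyl C bonded to two carbons → ketone.
  CH2SH: –SH on an sp³ carbon → thiol.

acyl halide, alkene, alkyl halide, amide, carboxylic acid, ether, ketone, thiol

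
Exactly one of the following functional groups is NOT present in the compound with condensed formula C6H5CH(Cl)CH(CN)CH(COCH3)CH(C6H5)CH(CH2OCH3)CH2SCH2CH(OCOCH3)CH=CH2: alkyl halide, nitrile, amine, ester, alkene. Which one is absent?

amine

ester: present (CH(OCOCH3) — pendant –OC(=O)CH3: an acyloxy group → ester).
alkyl halide: present (CH(Cl) — halogen on an sp³ carbon → alkyl halide).
alkene: present (CH=CH2 — C=C double bond → alkene).
nitrile: present (CH(CN) — pendant –C≡N: nitrile).
amine: no segment matches this pattern.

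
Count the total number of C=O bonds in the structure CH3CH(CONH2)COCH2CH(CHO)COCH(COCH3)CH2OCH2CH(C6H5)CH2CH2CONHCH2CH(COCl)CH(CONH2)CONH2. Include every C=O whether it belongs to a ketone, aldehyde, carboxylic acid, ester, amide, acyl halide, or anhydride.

9

CH(CONH2): amide, 1 C=O (running total 1).
CO: ketone, 1 C=O (running total 2).
CH(CHO): aldehyde, 1 C=O (running total 3).
CO: ketone, 1 C=O (running total 4).
CH(COCH3): ketone, 1 C=O (running total 5).
CH2CONHCH2: amide, 1 C=O (running total 6).
CH(COCl): acyl halide, 1 C=O (running total 7).
CH(CONH2): amide, 1 C=O (running total 8).
CONH2: amide, 1 C=O (running total 9).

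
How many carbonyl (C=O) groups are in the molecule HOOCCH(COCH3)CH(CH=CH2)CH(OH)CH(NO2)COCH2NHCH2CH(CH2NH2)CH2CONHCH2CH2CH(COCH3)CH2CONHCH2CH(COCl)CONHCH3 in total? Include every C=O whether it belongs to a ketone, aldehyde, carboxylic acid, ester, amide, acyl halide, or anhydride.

HOOC: carboxylic acid, 1 C=O (running total 1).
CH(COCH3): ketone, 1 C=O (running total 2).
CO: ketone, 1 C=O (running total 3).
CH2CONHCH2: amide, 1 C=O (running total 4).
CH(COCH3): ketone, 1 C=O (running total 5).
CH2CONHCH2: amide, 1 C=O (running total 6).
CH(COCl): acyl halide, 1 C=O (running total 7).
CONHCH3: amide, 1 C=O (running total 8).

8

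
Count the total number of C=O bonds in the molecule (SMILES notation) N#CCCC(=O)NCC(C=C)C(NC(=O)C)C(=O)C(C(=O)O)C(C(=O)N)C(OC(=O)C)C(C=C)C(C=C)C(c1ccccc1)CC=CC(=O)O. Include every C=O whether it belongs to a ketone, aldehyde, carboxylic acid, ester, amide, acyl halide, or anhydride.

7

CH2CONHCH2: amide, 1 C=O (running total 1).
CH(NHCOCH3): amide, 1 C=O (running total 2).
CO: ketone, 1 C=O (running total 3).
CH(COOH): carboxylic acid, 1 C=O (running total 4).
CH(CONH2): amide, 1 C=O (running total 5).
CH(OCOCH3): ester, 1 C=O (running total 6).
COOH: carboxylic acid, 1 C=O (running total 7).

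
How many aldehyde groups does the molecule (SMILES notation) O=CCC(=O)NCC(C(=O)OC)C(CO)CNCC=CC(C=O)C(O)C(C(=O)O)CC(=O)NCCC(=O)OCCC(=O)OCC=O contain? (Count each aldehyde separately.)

3

Reading the structure from left to right:
  OHC: terminal –CHO: carbonyl C bonded to H and C → aldehyde.
  CH2CONHCH2: –C(=O)–N– linkage → amide (the N is not an amine).
  CH(COOCH3): pendant –COOCH3: carbonyl C bonded to C and –OCH3 → ester.
  CH(CH2OH): pendant –CH2OH on an sp³ backbone C → alcohol.
  CH2NHCH2: C–N–C with sp³ carbons and no adjacent C=O → amine (secondary).
  CH=CH: C=C double bond → alkene.
  CH(CHO): pendant –CHO: carbonyl C bonded to C and H → aldehyde.
  CH(OH): –OH on an sp³ carbon → alcohol (secondary).
  CH(COOH): pendant –COOH: carbonyl C bonded to C and –OH → carboxylic acid.
  CH2CONHCH2: –C(=O)–N– linkage → amide (the N is not an amine).
  CH2COOCH2: –C(=O)–O–C with C on the carbonyl side → ester.
  CH2COOCH2: –C(=O)–O–C with C on the carbonyl side → ester.
  CHO: terminal –CHO: carbonyl C bonded to H and C → aldehyde.
Aldehyde appears at: OHC, CH(CHO), CHO → 3.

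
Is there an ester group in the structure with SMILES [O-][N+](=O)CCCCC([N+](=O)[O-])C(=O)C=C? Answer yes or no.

no

Reading the structure from left to right:
  O2NCH2: –NO2 on carbon → nitro group.
  CH(NO2): –NO2 on an sp³ carbon → nitro (the N=O is not a carbonyl).
  CO: –C(=O)– with carbon on both sides → ketone.
  CH=CH2: C=C double bond → alkene.
The groups actually present are: alkene, ketone, nitro.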